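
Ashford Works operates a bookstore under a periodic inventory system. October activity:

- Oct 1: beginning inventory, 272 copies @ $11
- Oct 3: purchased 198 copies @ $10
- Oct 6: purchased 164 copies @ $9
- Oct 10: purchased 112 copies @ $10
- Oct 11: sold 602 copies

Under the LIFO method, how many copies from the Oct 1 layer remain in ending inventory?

Oct 11, 602 sold [LIFO — newest first]: 112 @ $10 + 164 @ $9 + 198 @ $10 + 128 @ $11 = $5,984
Ending inventory: 144 @ $11 = $1,584

144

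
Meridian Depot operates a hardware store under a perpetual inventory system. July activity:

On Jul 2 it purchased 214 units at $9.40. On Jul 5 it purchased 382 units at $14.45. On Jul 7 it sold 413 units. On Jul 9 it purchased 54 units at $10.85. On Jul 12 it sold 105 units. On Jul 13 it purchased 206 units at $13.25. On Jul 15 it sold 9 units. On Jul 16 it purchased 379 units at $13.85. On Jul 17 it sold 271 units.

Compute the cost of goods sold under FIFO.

COGS = $10,078.40

Jul 7, 413 sold [FIFO — oldest first]: 214 @ $9.40 + 199 @ $14.45 = $4,887.15
Jul 12, 105 sold [FIFO — oldest first]: 105 @ $14.45 = $1,517.25
Jul 15, 9 sold [FIFO — oldest first]: 9 @ $14.45 = $130.05
Jul 17, 271 sold [FIFO — oldest first]: 69 @ $14.45 + 54 @ $10.85 + 148 @ $13.25 = $3,543.95
Total COGS = $4,887.15 + $1,517.25 + $130.05 + $3,543.95 = $10,078.40
Ending inventory: 58 @ $13.25 + 379 @ $13.85 = $6,017.65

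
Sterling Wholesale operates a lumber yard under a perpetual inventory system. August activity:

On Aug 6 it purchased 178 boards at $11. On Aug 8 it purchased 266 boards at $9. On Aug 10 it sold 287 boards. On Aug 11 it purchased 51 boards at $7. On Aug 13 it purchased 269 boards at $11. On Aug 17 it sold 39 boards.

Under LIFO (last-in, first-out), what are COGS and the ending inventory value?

COGS = $3,054; ending inventory = $4,614

Aug 10, 287 sold [LIFO — newest first]: 266 @ $9 + 21 @ $11 = $2,625
Aug 17, 39 sold [LIFO — newest first]: 39 @ $11 = $429
Total COGS = $2,625 + $429 = $3,054
Ending inventory: 157 @ $11 + 51 @ $7 + 230 @ $11 = $4,614
Check: goods available $7,668 = COGS $3,054 + ending $4,614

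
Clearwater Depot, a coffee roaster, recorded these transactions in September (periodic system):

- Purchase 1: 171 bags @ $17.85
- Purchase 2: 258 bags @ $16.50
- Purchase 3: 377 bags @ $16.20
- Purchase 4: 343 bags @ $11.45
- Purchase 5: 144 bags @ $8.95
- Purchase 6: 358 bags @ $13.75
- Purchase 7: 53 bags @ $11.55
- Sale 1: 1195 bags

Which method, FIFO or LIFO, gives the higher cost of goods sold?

FIFO COGS: 171 @ $17.85 + 258 @ $16.50 + 377 @ $16.20 + 343 @ $11.45 + 46 @ $8.95 = $17,755.80
LIFO COGS: 53 @ $11.55 + 358 @ $13.75 + 144 @ $8.95 + 343 @ $11.45 + 297 @ $16.20 = $15,562.20

FIFO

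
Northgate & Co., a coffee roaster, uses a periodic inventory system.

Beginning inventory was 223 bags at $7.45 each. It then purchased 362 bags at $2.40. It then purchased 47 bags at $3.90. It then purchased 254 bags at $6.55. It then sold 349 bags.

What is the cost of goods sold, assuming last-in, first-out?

COGS = $1,962.20

Sale 1 (349) [LIFO — newest first]: 254 @ $6.55 + 47 @ $3.90 + 48 @ $2.40 = $1,962.20
Ending inventory: 223 @ $7.45 + 314 @ $2.40 = $2,414.95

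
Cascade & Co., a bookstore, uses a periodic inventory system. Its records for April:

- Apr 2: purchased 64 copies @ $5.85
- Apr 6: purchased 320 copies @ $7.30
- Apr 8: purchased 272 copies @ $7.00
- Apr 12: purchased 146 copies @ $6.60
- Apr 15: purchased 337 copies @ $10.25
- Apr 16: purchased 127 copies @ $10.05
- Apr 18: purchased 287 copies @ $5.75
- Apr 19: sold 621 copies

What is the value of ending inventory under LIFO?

Ending inventory = $6,910.50

Apr 19, 621 sold [LIFO — newest first]: 287 @ $5.75 + 127 @ $10.05 + 207 @ $10.25 = $5,048.35
Ending inventory: 64 @ $5.85 + 320 @ $7.30 + 272 @ $7.00 + 146 @ $6.60 + 130 @ $10.25 = $6,910.50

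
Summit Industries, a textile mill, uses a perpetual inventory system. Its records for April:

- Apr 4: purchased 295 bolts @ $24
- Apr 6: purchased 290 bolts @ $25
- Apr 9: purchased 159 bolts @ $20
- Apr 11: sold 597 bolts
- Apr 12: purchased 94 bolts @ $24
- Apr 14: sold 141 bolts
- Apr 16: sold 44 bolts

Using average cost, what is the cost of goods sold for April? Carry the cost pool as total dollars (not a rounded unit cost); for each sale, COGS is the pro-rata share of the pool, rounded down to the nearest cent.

COGS = $18,437.88

After Apr 4: 295 on hand, pool $7,080.00 (≈ $24.0000 each)
After Apr 6: 585 on hand, pool $14,330.00 (≈ $24.4957 each)
After Apr 9: 744 on hand, pool $17,510.00 (≈ $23.5349 each)
Apr 11, sell 597: 597/744 × $17,510.00 → $14,050.36
After Apr 12: 241 on hand, pool $5,715.64 (≈ $23.7163 each)
Apr 14, sell 141: 141/241 × $5,715.64 → $3,344.00
Apr 16, sell 44: 44/100 × $2,371.64 → $1,043.52
Total COGS = $14,050.36 + $3,344.00 + $1,043.52 = $18,437.88
Ending inventory (cost pool remaining) = $1,328.12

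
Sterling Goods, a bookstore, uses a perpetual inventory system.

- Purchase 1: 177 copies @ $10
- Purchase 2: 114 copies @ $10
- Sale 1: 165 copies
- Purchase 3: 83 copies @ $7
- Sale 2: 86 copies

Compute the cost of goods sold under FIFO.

Sale 1 (165) [FIFO — oldest first]: 165 @ $10 = $1,650
Sale 2 (86) [FIFO — oldest first]: 12 @ $10 + 74 @ $10 = $860
Total COGS = $1,650 + $860 = $2,510
Ending inventory: 40 @ $10 + 83 @ $7 = $981
Check: goods available $3,491 = COGS $2,510 + ending $981

COGS = $2,510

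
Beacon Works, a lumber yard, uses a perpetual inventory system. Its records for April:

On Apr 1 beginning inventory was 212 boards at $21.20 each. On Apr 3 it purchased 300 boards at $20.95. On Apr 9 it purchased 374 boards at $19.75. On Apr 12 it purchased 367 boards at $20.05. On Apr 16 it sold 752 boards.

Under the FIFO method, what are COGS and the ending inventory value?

Apr 16, 752 sold [FIFO — oldest first]: 212 @ $21.20 + 300 @ $20.95 + 240 @ $19.75 = $15,519.40
Ending inventory: 134 @ $19.75 + 367 @ $20.05 = $10,004.85
Check: goods available $25,524.25 = COGS $15,519.40 + ending $10,004.85

COGS = $15,519.40; ending inventory = $10,004.85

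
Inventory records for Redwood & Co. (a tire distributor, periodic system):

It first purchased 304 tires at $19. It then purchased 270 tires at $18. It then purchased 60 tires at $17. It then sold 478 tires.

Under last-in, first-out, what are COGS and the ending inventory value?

Sale 1 (478) [LIFO — newest first]: 60 @ $17 + 270 @ $18 + 148 @ $19 = $8,692
Ending inventory: 156 @ $19 = $2,964
Check: goods available $11,656 = COGS $8,692 + ending $2,964

COGS = $8,692; ending inventory = $2,964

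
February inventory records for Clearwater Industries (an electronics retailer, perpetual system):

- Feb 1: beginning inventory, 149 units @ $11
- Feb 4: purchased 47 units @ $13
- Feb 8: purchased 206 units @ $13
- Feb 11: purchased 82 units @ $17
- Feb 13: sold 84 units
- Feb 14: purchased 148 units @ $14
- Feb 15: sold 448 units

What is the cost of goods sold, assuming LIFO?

Feb 13, 84 sold [LIFO — newest first]: 82 @ $17 + 2 @ $13 = $1,420
Feb 15, 448 sold [LIFO — newest first]: 148 @ $14 + 204 @ $13 + 47 @ $13 + 49 @ $11 = $5,874
Total COGS = $1,420 + $5,874 = $7,294
Ending inventory: 100 @ $11 = $1,100
Check: goods available $8,394 = COGS $7,294 + ending $1,100

COGS = $7,294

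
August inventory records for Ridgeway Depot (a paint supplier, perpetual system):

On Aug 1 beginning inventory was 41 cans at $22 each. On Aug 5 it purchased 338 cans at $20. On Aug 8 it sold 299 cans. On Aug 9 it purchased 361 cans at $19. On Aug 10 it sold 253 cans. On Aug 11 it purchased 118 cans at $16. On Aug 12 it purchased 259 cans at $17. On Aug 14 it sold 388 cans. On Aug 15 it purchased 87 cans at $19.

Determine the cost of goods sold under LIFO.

COGS = $17,287

Aug 8, 299 sold [LIFO — newest first]: 299 @ $20 = $5,980
Aug 10, 253 sold [LIFO — newest first]: 253 @ $19 = $4,807
Aug 14, 388 sold [LIFO — newest first]: 259 @ $17 + 118 @ $16 + 11 @ $19 = $6,500
Total COGS = $5,980 + $4,807 + $6,500 = $17,287
Ending inventory: 41 @ $22 + 39 @ $20 + 97 @ $19 + 87 @ $19 = $5,178
Check: goods available $22,465 = COGS $17,287 + ending $5,178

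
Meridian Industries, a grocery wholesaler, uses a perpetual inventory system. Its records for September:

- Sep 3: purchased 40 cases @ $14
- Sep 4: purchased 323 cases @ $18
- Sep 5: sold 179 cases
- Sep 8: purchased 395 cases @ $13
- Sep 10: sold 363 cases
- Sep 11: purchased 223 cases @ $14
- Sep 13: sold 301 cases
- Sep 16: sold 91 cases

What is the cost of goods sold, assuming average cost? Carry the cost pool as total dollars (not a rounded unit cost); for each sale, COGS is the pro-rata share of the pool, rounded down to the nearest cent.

COGS = $13,962.61

After Sep 3: 40 on hand, pool $560.00 (≈ $14.0000 each)
After Sep 4: 363 on hand, pool $6,374.00 (≈ $17.5592 each)
Sep 5, sell 179: 179/363 × $6,374.00 → $3,143.10
After Sep 8: 579 on hand, pool $8,365.90 (≈ $14.4489 each)
Sep 10, sell 363: 363/579 × $8,365.90 → $5,244.94
After Sep 11: 439 on hand, pool $6,242.96 (≈ $14.2209 each)
Sep 13, sell 301: 301/439 × $6,242.96 → $4,280.48
Sep 16, sell 91: 91/138 × $1,962.48 → $1,294.09
Total COGS = $3,143.10 + $5,244.94 + $4,280.48 + $1,294.09 = $13,962.61
Ending inventory (cost pool remaining) = $668.39
Check: goods available $14,631.00 = COGS $13,962.61 + ending $668.39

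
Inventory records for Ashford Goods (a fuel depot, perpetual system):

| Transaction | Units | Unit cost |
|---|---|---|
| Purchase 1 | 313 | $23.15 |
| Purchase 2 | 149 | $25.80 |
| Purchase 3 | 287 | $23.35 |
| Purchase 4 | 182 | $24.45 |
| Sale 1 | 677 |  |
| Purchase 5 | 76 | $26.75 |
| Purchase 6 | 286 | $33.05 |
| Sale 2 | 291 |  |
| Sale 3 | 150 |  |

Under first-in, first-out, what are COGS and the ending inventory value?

COGS = $27,943.05; ending inventory = $5,783.75

Sale 1 (677) [FIFO — oldest first]: 313 @ $23.15 + 149 @ $25.80 + 215 @ $23.35 = $16,110.40
Sale 2 (291) [FIFO — oldest first]: 72 @ $23.35 + 182 @ $24.45 + 37 @ $26.75 = $7,120.85
Sale 3 (150) [FIFO — oldest first]: 39 @ $26.75 + 111 @ $33.05 = $4,711.80
Total COGS = $16,110.40 + $7,120.85 + $4,711.80 = $27,943.05
Ending inventory: 175 @ $33.05 = $5,783.75
Check: goods available $33,726.80 = COGS $27,943.05 + ending $5,783.75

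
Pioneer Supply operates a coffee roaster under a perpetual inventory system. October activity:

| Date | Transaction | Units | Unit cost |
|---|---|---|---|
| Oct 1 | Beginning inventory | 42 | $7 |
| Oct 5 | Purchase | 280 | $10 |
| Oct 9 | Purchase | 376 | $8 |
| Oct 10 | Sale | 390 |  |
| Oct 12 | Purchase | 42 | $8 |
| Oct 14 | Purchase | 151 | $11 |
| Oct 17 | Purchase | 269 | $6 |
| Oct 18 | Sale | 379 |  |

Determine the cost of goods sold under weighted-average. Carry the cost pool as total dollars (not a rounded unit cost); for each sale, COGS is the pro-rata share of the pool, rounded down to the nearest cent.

After Oct 1: 42 on hand, pool $294.00 (≈ $7.0000 each)
After Oct 5: 322 on hand, pool $3,094.00 (≈ $9.6087 each)
After Oct 9: 698 on hand, pool $6,102.00 (≈ $8.7421 each)
Oct 10, sell 390: 390/698 × $6,102.00 → $3,409.42
After Oct 12: 350 on hand, pool $3,028.58 (≈ $8.6531 each)
After Oct 14: 501 on hand, pool $4,689.58 (≈ $9.3604 each)
After Oct 17: 770 on hand, pool $6,303.58 (≈ $8.1865 each)
Oct 18, sell 379: 379/770 × $6,303.58 → $3,102.67
Total COGS = $3,409.42 + $3,102.67 = $6,512.09
Ending inventory (cost pool remaining) = $3,200.91

COGS = $6,512.09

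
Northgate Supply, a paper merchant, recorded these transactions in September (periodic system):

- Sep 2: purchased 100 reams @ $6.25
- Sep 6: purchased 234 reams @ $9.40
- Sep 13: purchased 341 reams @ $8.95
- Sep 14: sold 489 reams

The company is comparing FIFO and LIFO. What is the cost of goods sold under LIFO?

FIFO COGS: 100 @ $6.25 + 234 @ $9.40 + 155 @ $8.95 = $4,211.85
LIFO COGS: 341 @ $8.95 + 148 @ $9.40 = $4,443.15

COGS = $4,443.15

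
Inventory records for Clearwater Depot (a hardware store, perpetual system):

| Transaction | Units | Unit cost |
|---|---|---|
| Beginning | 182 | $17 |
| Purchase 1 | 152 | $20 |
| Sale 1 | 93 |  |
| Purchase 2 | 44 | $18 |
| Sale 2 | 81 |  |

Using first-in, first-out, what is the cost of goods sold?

Sale 1 (93) [FIFO — oldest first]: 93 @ $17 = $1,581
Sale 2 (81) [FIFO — oldest first]: 81 @ $17 = $1,377
Total COGS = $1,581 + $1,377 = $2,958
Ending inventory: 8 @ $17 + 152 @ $20 + 44 @ $18 = $3,968
Check: goods available $6,926 = COGS $2,958 + ending $3,968

COGS = $2,958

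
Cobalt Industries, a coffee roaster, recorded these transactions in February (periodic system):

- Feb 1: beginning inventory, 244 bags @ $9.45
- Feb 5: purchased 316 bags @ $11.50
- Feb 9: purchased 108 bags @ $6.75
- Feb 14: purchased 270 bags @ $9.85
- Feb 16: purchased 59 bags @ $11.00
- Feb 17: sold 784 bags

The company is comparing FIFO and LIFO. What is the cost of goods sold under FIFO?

FIFO COGS: 244 @ $9.45 + 316 @ $11.50 + 108 @ $6.75 + 116 @ $9.85 = $7,811.40
LIFO COGS: 59 @ $11.00 + 270 @ $9.85 + 108 @ $6.75 + 316 @ $11.50 + 31 @ $9.45 = $7,964.45

COGS = $7,811.40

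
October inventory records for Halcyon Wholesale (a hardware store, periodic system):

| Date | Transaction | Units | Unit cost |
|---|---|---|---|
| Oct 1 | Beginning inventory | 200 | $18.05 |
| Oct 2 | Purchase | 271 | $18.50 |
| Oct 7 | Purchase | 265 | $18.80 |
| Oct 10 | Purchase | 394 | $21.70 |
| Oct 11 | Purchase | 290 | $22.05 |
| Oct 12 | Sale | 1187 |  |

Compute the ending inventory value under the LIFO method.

Oct 12, 1187 sold [LIFO — newest first]: 290 @ $22.05 + 394 @ $21.70 + 265 @ $18.80 + 238 @ $18.50 = $24,329.30
Ending inventory: 200 @ $18.05 + 33 @ $18.50 = $4,220.50

Ending inventory = $4,220.50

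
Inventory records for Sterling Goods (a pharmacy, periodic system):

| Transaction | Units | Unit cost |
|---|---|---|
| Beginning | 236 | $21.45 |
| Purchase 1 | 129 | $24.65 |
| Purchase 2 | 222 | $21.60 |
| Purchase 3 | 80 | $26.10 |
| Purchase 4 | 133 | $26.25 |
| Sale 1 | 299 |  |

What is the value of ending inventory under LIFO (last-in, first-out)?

Sale 1 (299) [LIFO — newest first]: 133 @ $26.25 + 80 @ $26.10 + 86 @ $21.60 = $7,436.85
Ending inventory: 236 @ $21.45 + 129 @ $24.65 + 136 @ $21.60 = $11,179.65

Ending inventory = $11,179.65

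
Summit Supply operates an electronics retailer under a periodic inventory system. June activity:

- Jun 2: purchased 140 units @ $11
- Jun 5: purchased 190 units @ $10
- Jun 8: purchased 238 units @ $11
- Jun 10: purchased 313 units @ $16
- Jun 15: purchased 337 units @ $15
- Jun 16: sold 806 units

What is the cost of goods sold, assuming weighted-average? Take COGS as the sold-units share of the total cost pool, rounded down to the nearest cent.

Jun 16, sell 806: 806/1218 × $16,121.00 → $10,667.91
Ending inventory (cost pool remaining) = $5,453.09
Check: goods available $16,121.00 = COGS $10,667.91 + ending $5,453.09

COGS = $10,667.91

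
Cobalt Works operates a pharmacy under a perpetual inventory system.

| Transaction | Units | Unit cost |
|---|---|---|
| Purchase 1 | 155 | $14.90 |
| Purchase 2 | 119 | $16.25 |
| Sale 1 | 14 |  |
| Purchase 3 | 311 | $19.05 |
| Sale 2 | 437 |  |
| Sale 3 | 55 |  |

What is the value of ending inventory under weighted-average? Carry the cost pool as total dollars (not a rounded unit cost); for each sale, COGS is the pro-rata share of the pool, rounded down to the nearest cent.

After Purchase 1: 155 on hand, pool $2,309.50 (≈ $14.9000 each)
After Purchase 2: 274 on hand, pool $4,243.25 (≈ $15.4863 each)
Sale 1, sell 14: 14/274 × $4,243.25 → $216.80
After Purchase 3: 571 on hand, pool $9,951.00 (≈ $17.4273 each)
Sale 2, sell 437: 437/571 × $9,951.00 → $7,615.73
Sale 3, sell 55: 55/134 × $2,335.27 → $958.50
Total COGS = $216.80 + $7,615.73 + $958.50 = $8,791.03
Ending inventory (cost pool remaining) = $1,376.77

Ending inventory = $1,376.77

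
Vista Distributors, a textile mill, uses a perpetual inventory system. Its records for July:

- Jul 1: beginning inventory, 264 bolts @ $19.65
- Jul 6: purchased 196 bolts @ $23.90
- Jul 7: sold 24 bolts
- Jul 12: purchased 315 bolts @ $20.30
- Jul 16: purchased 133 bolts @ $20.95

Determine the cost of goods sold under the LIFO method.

Jul 7, 24 sold [LIFO — newest first]: 24 @ $23.90 = $573.60
Ending inventory: 264 @ $19.65 + 172 @ $23.90 + 315 @ $20.30 + 133 @ $20.95 = $18,479.25
Check: goods available $19,052.85 = COGS $573.60 + ending $18,479.25

COGS = $573.60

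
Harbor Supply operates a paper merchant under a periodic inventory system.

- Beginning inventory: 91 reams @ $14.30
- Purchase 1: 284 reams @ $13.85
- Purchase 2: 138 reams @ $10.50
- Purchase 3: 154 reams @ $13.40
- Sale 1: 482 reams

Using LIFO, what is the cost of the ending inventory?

Sale 1 (482) [LIFO — newest first]: 154 @ $13.40 + 138 @ $10.50 + 190 @ $13.85 = $6,144.10
Ending inventory: 91 @ $14.30 + 94 @ $13.85 = $2,603.20
Check: goods available $8,747.30 = COGS $6,144.10 + ending $2,603.20

Ending inventory = $2,603.20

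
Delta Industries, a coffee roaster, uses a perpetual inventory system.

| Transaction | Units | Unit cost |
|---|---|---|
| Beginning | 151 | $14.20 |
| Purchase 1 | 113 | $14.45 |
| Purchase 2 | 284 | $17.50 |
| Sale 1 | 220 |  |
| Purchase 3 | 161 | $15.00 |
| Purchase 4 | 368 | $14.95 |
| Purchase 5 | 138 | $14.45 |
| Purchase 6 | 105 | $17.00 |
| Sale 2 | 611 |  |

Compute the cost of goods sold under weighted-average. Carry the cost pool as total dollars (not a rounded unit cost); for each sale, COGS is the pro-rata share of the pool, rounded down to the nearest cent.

COGS = $12,916.07

After Beginning: 151 on hand, pool $2,144.20 (≈ $14.2000 each)
After Purchase 1: 264 on hand, pool $3,777.05 (≈ $14.3070 each)
After Purchase 2: 548 on hand, pool $8,747.05 (≈ $15.9618 each)
Sale 1, sell 220: 220/548 × $8,747.05 → $3,511.58
After Purchase 3: 489 on hand, pool $7,650.47 (≈ $15.6451 each)
After Purchase 4: 857 on hand, pool $13,152.07 (≈ $15.3466 each)
After Purchase 5: 995 on hand, pool $15,146.17 (≈ $15.2223 each)
After Purchase 6: 1100 on hand, pool $16,931.17 (≈ $15.3920 each)
Sale 2, sell 611: 611/1100 × $16,931.17 → $9,404.49
Total COGS = $3,511.58 + $9,404.49 = $12,916.07
Ending inventory (cost pool remaining) = $7,526.68
Check: goods available $20,442.75 = COGS $12,916.07 + ending $7,526.68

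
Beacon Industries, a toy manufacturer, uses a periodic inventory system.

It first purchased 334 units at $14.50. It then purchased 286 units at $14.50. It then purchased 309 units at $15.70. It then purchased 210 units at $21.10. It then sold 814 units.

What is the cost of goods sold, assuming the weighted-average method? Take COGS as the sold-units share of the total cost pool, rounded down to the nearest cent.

COGS = $13,058.51

Sale 1, sell 814: 814/1139 × $18,272.30 → $13,058.51
Ending inventory (cost pool remaining) = $5,213.79
Check: goods available $18,272.30 = COGS $13,058.51 + ending $5,213.79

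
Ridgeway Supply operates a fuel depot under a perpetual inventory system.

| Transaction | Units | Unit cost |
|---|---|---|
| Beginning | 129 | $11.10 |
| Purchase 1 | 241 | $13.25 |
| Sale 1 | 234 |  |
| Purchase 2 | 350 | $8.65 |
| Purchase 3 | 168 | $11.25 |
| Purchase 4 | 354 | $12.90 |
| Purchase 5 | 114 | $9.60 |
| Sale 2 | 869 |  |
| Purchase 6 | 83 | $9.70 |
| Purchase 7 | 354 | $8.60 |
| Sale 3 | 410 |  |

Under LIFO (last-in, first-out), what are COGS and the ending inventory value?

Sale 1 (234) [LIFO — newest first]: 234 @ $13.25 = $3,100.50
Sale 2 (869) [LIFO — newest first]: 114 @ $9.60 + 354 @ $12.90 + 168 @ $11.25 + 233 @ $8.65 = $9,566.45
Sale 3 (410) [LIFO — newest first]: 354 @ $8.60 + 56 @ $9.70 = $3,587.60
Total COGS = $3,100.50 + $9,566.45 + $3,587.60 = $16,254.55
Ending inventory: 129 @ $11.10 + 7 @ $13.25 + 117 @ $8.65 + 27 @ $9.70 = $2,798.60
Check: goods available $19,053.15 = COGS $16,254.55 + ending $2,798.60

COGS = $16,254.55; ending inventory = $2,798.60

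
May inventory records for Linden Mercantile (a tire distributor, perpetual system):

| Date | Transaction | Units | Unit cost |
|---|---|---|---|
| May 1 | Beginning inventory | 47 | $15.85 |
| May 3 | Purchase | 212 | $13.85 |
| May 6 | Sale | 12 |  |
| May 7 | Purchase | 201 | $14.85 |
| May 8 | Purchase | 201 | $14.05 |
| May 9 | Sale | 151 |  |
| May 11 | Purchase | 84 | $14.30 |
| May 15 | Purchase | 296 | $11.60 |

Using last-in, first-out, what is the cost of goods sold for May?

COGS = $2,287.75

May 6, 12 sold [LIFO — newest first]: 12 @ $13.85 = $166.20
May 9, 151 sold [LIFO — newest first]: 151 @ $14.05 = $2,121.55
Total COGS = $166.20 + $2,121.55 = $2,287.75
Ending inventory: 47 @ $15.85 + 200 @ $13.85 + 201 @ $14.85 + 50 @ $14.05 + 84 @ $14.30 + 296 @ $11.60 = $11,837.10
Check: goods available $14,124.85 = COGS $2,287.75 + ending $11,837.10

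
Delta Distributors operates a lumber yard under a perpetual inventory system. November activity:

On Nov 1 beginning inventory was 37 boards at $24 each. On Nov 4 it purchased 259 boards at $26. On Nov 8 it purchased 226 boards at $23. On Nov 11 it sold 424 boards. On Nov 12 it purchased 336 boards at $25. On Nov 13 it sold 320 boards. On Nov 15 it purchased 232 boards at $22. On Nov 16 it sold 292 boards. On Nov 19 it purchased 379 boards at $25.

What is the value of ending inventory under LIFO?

Ending inventory = $10,805

Nov 11, 424 sold [LIFO — newest first]: 226 @ $23 + 198 @ $26 = $10,346
Nov 13, 320 sold [LIFO — newest first]: 320 @ $25 = $8,000
Nov 16, 292 sold [LIFO — newest first]: 232 @ $22 + 16 @ $25 + 44 @ $26 = $6,648
Total COGS = $10,346 + $8,000 + $6,648 = $24,994
Ending inventory: 37 @ $24 + 17 @ $26 + 379 @ $25 = $10,805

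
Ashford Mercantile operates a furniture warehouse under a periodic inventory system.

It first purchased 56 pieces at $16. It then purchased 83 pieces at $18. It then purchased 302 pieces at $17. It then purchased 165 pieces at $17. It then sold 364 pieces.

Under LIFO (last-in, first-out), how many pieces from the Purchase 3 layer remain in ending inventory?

Sale 1 (364) [LIFO — newest first]: 165 @ $17 + 199 @ $17 = $6,188
Ending inventory: 56 @ $16 + 83 @ $18 + 103 @ $17 = $4,141

103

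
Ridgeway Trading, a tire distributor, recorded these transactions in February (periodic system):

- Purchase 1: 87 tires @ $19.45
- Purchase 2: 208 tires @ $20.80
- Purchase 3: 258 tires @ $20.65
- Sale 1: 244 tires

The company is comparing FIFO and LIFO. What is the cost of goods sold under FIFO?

COGS = $4,957.75

FIFO COGS: 87 @ $19.45 + 157 @ $20.80 = $4,957.75
LIFO COGS: 244 @ $20.65 = $5,038.60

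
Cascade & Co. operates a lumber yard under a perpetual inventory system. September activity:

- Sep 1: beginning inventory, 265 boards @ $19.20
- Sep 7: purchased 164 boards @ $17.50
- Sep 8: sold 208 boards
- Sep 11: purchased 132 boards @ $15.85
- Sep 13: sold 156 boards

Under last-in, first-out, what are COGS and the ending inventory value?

COGS = $6,267.80; ending inventory = $3,782.40

Sep 8, 208 sold [LIFO — newest first]: 164 @ $17.50 + 44 @ $19.20 = $3,714.80
Sep 13, 156 sold [LIFO — newest first]: 132 @ $15.85 + 24 @ $19.20 = $2,553.00
Total COGS = $3,714.80 + $2,553.00 = $6,267.80
Ending inventory: 197 @ $19.20 = $3,782.40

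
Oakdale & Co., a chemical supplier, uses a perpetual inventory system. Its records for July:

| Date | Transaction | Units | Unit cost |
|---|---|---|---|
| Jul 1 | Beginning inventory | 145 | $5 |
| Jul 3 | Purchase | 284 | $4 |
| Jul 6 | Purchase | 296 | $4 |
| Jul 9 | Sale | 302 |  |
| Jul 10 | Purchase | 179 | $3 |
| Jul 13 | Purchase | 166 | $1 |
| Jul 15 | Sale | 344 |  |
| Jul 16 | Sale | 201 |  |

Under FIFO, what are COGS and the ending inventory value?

Jul 9, 302 sold [FIFO — oldest first]: 145 @ $5 + 157 @ $4 = $1,353
Jul 15, 344 sold [FIFO — oldest first]: 127 @ $4 + 217 @ $4 = $1,376
Jul 16, 201 sold [FIFO — oldest first]: 79 @ $4 + 122 @ $3 = $682
Total COGS = $1,353 + $1,376 + $682 = $3,411
Ending inventory: 57 @ $3 + 166 @ $1 = $337
Check: goods available $3,748 = COGS $3,411 + ending $337

COGS = $3,411; ending inventory = $337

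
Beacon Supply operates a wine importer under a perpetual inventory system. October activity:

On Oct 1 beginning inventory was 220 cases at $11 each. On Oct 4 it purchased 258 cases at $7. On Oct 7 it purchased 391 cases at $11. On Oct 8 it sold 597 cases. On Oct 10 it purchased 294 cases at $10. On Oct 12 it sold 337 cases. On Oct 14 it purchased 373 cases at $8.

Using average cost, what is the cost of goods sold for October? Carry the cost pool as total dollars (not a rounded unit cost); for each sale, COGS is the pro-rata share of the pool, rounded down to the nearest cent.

COGS = $9,197.63

After Oct 1: 220 on hand, pool $2,420.00 (≈ $11.0000 each)
After Oct 4: 478 on hand, pool $4,226.00 (≈ $8.8410 each)
After Oct 7: 869 on hand, pool $8,527.00 (≈ $9.8124 each)
Oct 8, sell 597: 597/869 × $8,527.00 → $5,858.01
After Oct 10: 566 on hand, pool $5,608.99 (≈ $9.9099 each)
Oct 12, sell 337: 337/566 × $5,608.99 → $3,339.62
After Oct 14: 602 on hand, pool $5,253.37 (≈ $8.7265 each)
Total COGS = $5,858.01 + $3,339.62 = $9,197.63
Ending inventory (cost pool remaining) = $5,253.37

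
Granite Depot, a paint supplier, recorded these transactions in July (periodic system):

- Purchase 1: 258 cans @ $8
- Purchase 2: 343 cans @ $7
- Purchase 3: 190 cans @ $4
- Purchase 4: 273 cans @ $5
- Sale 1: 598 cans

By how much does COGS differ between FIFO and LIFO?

FIFO COGS: 258 @ $8 + 340 @ $7 = $4,444
LIFO COGS: 273 @ $5 + 190 @ $4 + 135 @ $7 = $3,070
Difference = |$4,444 − $3,070| = $1,374

$1,374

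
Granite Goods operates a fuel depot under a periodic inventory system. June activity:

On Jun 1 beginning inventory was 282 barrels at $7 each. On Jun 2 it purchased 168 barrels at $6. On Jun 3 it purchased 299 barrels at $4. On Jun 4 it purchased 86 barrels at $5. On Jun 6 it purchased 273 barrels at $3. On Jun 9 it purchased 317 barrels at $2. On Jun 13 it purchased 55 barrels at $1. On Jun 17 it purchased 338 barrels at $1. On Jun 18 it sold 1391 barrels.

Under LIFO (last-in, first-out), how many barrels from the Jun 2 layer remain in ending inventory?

Jun 18, 1391 sold [LIFO — newest first]: 338 @ $1 + 55 @ $1 + 317 @ $2 + 273 @ $3 + 86 @ $5 + 299 @ $4 + 23 @ $6 = $3,610
Ending inventory: 282 @ $7 + 145 @ $6 = $2,844
Check: goods available $6,454 = COGS $3,610 + ending $2,844

145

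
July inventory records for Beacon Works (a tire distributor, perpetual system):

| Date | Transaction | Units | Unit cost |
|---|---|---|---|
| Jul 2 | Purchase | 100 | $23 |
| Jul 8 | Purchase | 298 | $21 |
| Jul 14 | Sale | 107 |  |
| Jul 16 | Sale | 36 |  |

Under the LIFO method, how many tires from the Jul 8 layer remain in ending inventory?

155

Jul 14, 107 sold [LIFO — newest first]: 107 @ $21 = $2,247
Jul 16, 36 sold [LIFO — newest first]: 36 @ $21 = $756
Total COGS = $2,247 + $756 = $3,003
Ending inventory: 100 @ $23 + 155 @ $21 = $5,555
Check: goods available $8,558 = COGS $3,003 + ending $5,555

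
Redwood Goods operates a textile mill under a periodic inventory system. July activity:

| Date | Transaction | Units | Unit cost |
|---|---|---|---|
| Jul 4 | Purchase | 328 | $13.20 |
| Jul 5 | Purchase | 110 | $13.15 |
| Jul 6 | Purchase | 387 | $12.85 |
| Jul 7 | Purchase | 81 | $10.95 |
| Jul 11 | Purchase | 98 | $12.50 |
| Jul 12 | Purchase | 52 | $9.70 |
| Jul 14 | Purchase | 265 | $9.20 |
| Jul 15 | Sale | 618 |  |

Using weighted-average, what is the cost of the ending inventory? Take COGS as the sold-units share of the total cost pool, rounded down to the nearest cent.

Jul 15, sell 618: 618/1321 × $15,803.40 → $7,393.26
Ending inventory (cost pool remaining) = $8,410.14

Ending inventory = $8,410.14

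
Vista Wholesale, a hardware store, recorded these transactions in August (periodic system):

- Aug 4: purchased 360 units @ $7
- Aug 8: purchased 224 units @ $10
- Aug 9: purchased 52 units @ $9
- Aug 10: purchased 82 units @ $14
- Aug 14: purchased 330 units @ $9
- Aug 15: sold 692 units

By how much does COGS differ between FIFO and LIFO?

$842

FIFO COGS: 360 @ $7 + 224 @ $10 + 52 @ $9 + 56 @ $14 = $6,012
LIFO COGS: 330 @ $9 + 82 @ $14 + 52 @ $9 + 224 @ $10 + 4 @ $7 = $6,854
Difference = |$6,012 − $6,854| = $842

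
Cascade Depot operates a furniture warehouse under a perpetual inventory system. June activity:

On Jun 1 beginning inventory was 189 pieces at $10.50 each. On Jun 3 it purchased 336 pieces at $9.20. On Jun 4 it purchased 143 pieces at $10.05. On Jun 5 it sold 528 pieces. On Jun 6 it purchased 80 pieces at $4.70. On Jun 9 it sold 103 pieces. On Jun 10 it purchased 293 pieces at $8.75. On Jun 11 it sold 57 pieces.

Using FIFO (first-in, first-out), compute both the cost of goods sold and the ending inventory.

COGS = $6,606.85; ending inventory = $2,845.75

Jun 5, 528 sold [FIFO — oldest first]: 189 @ $10.50 + 336 @ $9.20 + 3 @ $10.05 = $5,105.85
Jun 9, 103 sold [FIFO — oldest first]: 103 @ $10.05 = $1,035.15
Jun 11, 57 sold [FIFO — oldest first]: 37 @ $10.05 + 20 @ $4.70 = $465.85
Total COGS = $5,105.85 + $1,035.15 + $465.85 = $6,606.85
Ending inventory: 60 @ $4.70 + 293 @ $8.75 = $2,845.75
Check: goods available $9,452.60 = COGS $6,606.85 + ending $2,845.75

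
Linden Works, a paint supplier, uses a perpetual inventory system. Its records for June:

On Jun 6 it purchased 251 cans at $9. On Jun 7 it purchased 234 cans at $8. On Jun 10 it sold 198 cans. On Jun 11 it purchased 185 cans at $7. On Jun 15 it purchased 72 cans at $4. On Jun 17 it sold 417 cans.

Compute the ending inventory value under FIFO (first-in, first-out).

Ending inventory = $673

Jun 10, 198 sold [FIFO — oldest first]: 198 @ $9 = $1,782
Jun 17, 417 sold [FIFO — oldest first]: 53 @ $9 + 234 @ $8 + 130 @ $7 = $3,259
Total COGS = $1,782 + $3,259 = $5,041
Ending inventory: 55 @ $7 + 72 @ $4 = $673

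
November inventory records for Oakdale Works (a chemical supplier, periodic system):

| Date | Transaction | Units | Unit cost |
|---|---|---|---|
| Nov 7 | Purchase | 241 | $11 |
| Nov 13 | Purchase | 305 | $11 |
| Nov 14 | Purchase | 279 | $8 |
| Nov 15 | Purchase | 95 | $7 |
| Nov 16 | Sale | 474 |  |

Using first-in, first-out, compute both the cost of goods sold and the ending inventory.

COGS = $5,214; ending inventory = $3,689

Nov 16, 474 sold [FIFO — oldest first]: 241 @ $11 + 233 @ $11 = $5,214
Ending inventory: 72 @ $11 + 279 @ $8 + 95 @ $7 = $3,689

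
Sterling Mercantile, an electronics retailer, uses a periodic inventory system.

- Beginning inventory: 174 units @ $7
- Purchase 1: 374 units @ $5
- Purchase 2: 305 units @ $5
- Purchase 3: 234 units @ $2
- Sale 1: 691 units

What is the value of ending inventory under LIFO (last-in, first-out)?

Sale 1 (691) [LIFO — newest first]: 234 @ $2 + 305 @ $5 + 152 @ $5 = $2,753
Ending inventory: 174 @ $7 + 222 @ $5 = $2,328
Check: goods available $5,081 = COGS $2,753 + ending $2,328

Ending inventory = $2,328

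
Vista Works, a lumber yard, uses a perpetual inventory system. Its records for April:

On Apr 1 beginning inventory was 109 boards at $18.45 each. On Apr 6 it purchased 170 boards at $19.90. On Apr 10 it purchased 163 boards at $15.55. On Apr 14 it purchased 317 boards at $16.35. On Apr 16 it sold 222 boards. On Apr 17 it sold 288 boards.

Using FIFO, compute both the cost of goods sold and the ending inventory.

Apr 16, 222 sold [FIFO — oldest first]: 109 @ $18.45 + 113 @ $19.90 = $4,259.75
Apr 17, 288 sold [FIFO — oldest first]: 57 @ $19.90 + 163 @ $15.55 + 68 @ $16.35 = $4,780.75
Total COGS = $4,259.75 + $4,780.75 = $9,040.50
Ending inventory: 249 @ $16.35 = $4,071.15

COGS = $9,040.50; ending inventory = $4,071.15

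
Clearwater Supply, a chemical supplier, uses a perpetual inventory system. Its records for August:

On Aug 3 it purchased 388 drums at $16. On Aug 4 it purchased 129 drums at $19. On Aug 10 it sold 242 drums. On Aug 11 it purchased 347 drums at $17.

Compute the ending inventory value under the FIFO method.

Aug 10, 242 sold [FIFO — oldest first]: 242 @ $16 = $3,872
Ending inventory: 146 @ $16 + 129 @ $19 + 347 @ $17 = $10,686
Check: goods available $14,558 = COGS $3,872 + ending $10,686

Ending inventory = $10,686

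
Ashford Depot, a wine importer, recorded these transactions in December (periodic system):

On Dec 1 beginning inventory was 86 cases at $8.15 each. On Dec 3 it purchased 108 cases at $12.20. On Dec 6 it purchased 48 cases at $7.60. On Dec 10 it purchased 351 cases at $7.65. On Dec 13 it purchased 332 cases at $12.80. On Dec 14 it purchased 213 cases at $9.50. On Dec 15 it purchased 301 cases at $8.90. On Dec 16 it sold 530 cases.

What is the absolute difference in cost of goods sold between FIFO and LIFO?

FIFO COGS: 86 @ $8.15 + 108 @ $12.20 + 48 @ $7.60 + 288 @ $7.65 = $4,586.50
LIFO COGS: 301 @ $8.90 + 213 @ $9.50 + 16 @ $12.80 = $4,907.20
Difference = |$4,586.50 − $4,907.20| = $320.70

$320.70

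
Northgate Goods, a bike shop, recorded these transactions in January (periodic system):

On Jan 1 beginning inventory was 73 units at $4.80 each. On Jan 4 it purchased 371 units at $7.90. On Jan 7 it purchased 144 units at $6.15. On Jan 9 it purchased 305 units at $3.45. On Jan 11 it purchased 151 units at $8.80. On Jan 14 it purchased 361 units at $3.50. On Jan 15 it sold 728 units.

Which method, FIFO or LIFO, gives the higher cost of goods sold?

FIFO

FIFO COGS: 73 @ $4.80 + 371 @ $7.90 + 144 @ $6.15 + 140 @ $3.45 = $4,649.90
LIFO COGS: 361 @ $3.50 + 151 @ $8.80 + 216 @ $3.45 = $3,337.50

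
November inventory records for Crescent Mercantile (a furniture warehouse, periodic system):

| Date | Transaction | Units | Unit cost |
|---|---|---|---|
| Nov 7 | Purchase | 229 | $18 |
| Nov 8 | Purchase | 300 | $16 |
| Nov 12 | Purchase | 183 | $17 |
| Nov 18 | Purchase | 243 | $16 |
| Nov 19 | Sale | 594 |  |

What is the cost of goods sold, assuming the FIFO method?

COGS = $10,027

Nov 19, 594 sold [FIFO — oldest first]: 229 @ $18 + 300 @ $16 + 65 @ $17 = $10,027
Ending inventory: 118 @ $17 + 243 @ $16 = $5,894
Check: goods available $15,921 = COGS $10,027 + ending $5,894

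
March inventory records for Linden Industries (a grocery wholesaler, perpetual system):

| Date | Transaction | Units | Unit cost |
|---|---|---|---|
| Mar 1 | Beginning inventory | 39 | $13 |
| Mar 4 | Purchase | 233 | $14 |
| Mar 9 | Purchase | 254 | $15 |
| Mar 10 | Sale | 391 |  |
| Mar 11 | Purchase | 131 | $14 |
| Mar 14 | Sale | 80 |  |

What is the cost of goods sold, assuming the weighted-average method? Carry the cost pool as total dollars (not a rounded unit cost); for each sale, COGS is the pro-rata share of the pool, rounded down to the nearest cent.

COGS = $6,770.40

After Mar 1: 39 on hand, pool $507.00 (≈ $13.0000 each)
After Mar 4: 272 on hand, pool $3,769.00 (≈ $13.8566 each)
After Mar 9: 526 on hand, pool $7,579.00 (≈ $14.4087 each)
Mar 10, sell 391: 391/526 × $7,579.00 → $5,633.81
After Mar 11: 266 on hand, pool $3,779.19 (≈ $14.2075 each)
Mar 14, sell 80: 80/266 × $3,779.19 → $1,136.59
Total COGS = $5,633.81 + $1,136.59 = $6,770.40
Ending inventory (cost pool remaining) = $2,642.60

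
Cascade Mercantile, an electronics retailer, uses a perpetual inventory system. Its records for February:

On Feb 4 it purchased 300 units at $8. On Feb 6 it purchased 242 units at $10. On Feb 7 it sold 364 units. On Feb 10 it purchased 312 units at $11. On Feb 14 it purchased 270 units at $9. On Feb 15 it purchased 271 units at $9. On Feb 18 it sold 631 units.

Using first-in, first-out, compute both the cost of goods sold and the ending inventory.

Feb 7, 364 sold [FIFO — oldest first]: 300 @ $8 + 64 @ $10 = $3,040
Feb 18, 631 sold [FIFO — oldest first]: 178 @ $10 + 312 @ $11 + 141 @ $9 = $6,481
Total COGS = $3,040 + $6,481 = $9,521
Ending inventory: 129 @ $9 + 271 @ $9 = $3,600

COGS = $9,521; ending inventory = $3,600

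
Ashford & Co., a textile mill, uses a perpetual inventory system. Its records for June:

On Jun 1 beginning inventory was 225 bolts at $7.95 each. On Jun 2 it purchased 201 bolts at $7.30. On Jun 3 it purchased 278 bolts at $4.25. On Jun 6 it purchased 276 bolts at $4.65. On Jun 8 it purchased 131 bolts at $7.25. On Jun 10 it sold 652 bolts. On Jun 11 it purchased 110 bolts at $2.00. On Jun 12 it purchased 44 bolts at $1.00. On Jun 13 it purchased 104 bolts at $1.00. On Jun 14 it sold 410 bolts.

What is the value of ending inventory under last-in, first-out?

Jun 10, 652 sold [LIFO — newest first]: 131 @ $7.25 + 276 @ $4.65 + 245 @ $4.25 = $3,274.40
Jun 14, 410 sold [LIFO — newest first]: 104 @ $1.00 + 44 @ $1.00 + 110 @ $2.00 + 33 @ $4.25 + 119 @ $7.30 = $1,376.95
Total COGS = $3,274.40 + $1,376.95 = $4,651.35
Ending inventory: 225 @ $7.95 + 82 @ $7.30 = $2,387.35
Check: goods available $7,038.70 = COGS $4,651.35 + ending $2,387.35

Ending inventory = $2,387.35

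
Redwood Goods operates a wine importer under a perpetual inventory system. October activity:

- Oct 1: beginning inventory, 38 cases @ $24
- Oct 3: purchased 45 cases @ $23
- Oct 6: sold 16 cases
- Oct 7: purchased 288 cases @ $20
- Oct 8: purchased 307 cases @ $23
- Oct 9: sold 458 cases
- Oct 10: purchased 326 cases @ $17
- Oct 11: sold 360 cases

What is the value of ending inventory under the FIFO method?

Oct 6, 16 sold [FIFO — oldest first]: 16 @ $24 = $384
Oct 9, 458 sold [FIFO — oldest first]: 22 @ $24 + 45 @ $23 + 288 @ $20 + 103 @ $23 = $9,692
Oct 11, 360 sold [FIFO — oldest first]: 204 @ $23 + 156 @ $17 = $7,344
Total COGS = $384 + $9,692 + $7,344 = $17,420
Ending inventory: 170 @ $17 = $2,890
Check: goods available $20,310 = COGS $17,420 + ending $2,890

Ending inventory = $2,890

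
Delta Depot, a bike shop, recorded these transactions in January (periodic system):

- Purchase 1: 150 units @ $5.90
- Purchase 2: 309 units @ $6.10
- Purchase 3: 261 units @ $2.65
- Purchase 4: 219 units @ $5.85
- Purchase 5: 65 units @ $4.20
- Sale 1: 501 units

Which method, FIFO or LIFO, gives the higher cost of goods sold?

FIFO COGS: 150 @ $5.90 + 309 @ $6.10 + 42 @ $2.65 = $2,881.20
LIFO COGS: 65 @ $4.20 + 219 @ $5.85 + 217 @ $2.65 = $2,129.20

FIFO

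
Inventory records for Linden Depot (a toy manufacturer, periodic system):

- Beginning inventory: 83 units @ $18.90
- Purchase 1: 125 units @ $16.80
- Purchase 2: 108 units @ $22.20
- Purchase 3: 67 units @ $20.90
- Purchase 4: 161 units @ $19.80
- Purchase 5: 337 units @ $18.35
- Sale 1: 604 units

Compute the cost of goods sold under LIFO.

Sale 1 (604) [LIFO — newest first]: 337 @ $18.35 + 161 @ $19.80 + 67 @ $20.90 + 39 @ $22.20 = $11,637.85
Ending inventory: 83 @ $18.90 + 125 @ $16.80 + 69 @ $22.20 = $5,200.50

COGS = $11,637.85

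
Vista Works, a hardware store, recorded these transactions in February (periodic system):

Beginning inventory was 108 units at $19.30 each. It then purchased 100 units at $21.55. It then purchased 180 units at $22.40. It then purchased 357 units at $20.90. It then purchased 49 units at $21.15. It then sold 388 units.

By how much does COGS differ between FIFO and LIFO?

FIFO COGS: 108 @ $19.30 + 100 @ $21.55 + 180 @ $22.40 = $8,271.40
LIFO COGS: 49 @ $21.15 + 339 @ $20.90 = $8,121.45
Difference = |$8,271.40 − $8,121.45| = $149.95

$149.95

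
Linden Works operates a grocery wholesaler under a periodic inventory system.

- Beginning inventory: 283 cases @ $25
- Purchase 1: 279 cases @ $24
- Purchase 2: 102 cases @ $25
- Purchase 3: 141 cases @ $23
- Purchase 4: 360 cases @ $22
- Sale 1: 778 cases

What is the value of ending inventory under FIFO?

Ending inventory = $8,541

Sale 1 (778) [FIFO — oldest first]: 283 @ $25 + 279 @ $24 + 102 @ $25 + 114 @ $23 = $18,943
Ending inventory: 27 @ $23 + 360 @ $22 = $8,541
Check: goods available $27,484 = COGS $18,943 + ending $8,541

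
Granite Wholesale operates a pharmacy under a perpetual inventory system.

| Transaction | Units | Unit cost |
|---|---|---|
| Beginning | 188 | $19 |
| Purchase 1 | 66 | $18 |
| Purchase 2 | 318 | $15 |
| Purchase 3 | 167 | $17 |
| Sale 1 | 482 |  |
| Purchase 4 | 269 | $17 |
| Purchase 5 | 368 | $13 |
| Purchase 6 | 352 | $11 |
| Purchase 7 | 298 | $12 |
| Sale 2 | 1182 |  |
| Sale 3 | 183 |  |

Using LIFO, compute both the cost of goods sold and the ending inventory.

Sale 1 (482) [LIFO — newest first]: 167 @ $17 + 315 @ $15 = $7,564
Sale 2 (1182) [LIFO — newest first]: 298 @ $12 + 352 @ $11 + 368 @ $13 + 164 @ $17 = $15,020
Sale 3 (183) [LIFO — newest first]: 105 @ $17 + 3 @ $15 + 66 @ $18 + 9 @ $19 = $3,189
Total COGS = $7,564 + $15,020 + $3,189 = $25,773
Ending inventory: 179 @ $19 = $3,401

COGS = $25,773; ending inventory = $3,401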